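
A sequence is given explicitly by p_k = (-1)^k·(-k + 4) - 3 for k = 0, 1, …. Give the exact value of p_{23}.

16

(-1)^23 = -1; -k + 4 at k=23 is -19; so p_{23} = 16.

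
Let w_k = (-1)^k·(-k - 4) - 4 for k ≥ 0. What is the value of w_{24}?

-32

(-1)^24 = 1; -k - 4 at k=24 is -28; so w_{24} = -32.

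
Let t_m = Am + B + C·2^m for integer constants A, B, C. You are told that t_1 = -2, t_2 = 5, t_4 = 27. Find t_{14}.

The three given values yield: A + B + 2C = -2; 2A + B + 4C = 5; 4A + B + 16C = 27.
Subtracting the first from the second: A + 2C = 7.
Subtracting the second from the third: 2A + 12C = 22.
Solving: C = 1, A = 5, then B = -9.
So t_m = 5·m + (-9) + 1·2^m; at m=14 this is 16445.

16445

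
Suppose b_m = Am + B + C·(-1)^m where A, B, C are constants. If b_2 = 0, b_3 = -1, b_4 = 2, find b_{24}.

22

Plug in m = 2, 3, 4: 2A + B + C = 0; 3A + B - C = -1; 4A + B + C = 2.
Subtracting the first from the second: A - 2C = -1.
Subtracting the second from the third: A + 2C = 3.
Solving: C = 1, A = 1, then B = -3.
Therefore b_{24} = 24 + (-3) + 1·1 = 22.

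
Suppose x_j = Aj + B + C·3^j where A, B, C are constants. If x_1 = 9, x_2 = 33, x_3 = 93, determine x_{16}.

129140253

The three given values yield: A + B + 3C = 9; 2A + B + 9C = 33; 3A + B + 27C = 93.
Subtracting the first from the second: A + 6C = 24.
Subtracting the second from the third: A + 18C = 60.
Solving: C = 3, A = 6, then B = -6.
Therefore x_{16} = 96 + (-6) + 3·43046721 = 129140253.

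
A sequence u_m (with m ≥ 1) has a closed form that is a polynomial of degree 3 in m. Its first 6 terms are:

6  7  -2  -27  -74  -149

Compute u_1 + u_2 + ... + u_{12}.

1st diffs: 1, -9, -25, -47, -75.
2nd diffs: -10, -16, -22, -28.
3rd diffs: -6, -6, -6 (constant).
Newton forward-difference form: u_m = 6 + 1·C(m-1,1) + (-10)·C(m-1,2) + (-6)·C(m-1,3).
Continuing: …, -258, -407, -602, -849, …, u_{12} = -1523.
Summing m = 1..12 (12 terms) gives -5032.

-5032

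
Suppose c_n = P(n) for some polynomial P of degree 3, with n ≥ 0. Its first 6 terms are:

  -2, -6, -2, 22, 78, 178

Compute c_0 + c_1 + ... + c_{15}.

1st diffs: -4, 4, 24, 56, 100.
2nd diffs: 8, 20, 32, 44.
3rd diffs: 12, 12, 12 (constant).
Newton forward-difference form: c_n = -2 + (-4)·C(n,1) + 8·C(n,2) + 12·C(n,3).
Continuing: …, 334, 558, 862, 1258, …, c_{15} = 6238.
Summing n = 0..15 (16 terms) gives 25808.

25808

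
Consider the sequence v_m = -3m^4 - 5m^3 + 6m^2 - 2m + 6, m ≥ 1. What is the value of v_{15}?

-167424

v_{15} = -3·15^4 - 5·15^3 + 6·15^2 - 2·15 + 6 = -167424.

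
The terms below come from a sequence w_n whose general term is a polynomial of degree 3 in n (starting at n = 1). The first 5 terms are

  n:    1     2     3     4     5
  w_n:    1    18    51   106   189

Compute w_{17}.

1st diffs: 17, 33, 55, 83.
2nd diffs: 16, 22, 28.
3rd diffs: 6, 6 (constant).
Newton forward-difference form: w_n = 1 + 17·C(n-1,1) + 16·C(n-1,2) + 6·C(n-1,3).
At n = 17: n-1 = 16, so w_{17} = 1 + 272 + 1920 + 3360 = 5553.

5553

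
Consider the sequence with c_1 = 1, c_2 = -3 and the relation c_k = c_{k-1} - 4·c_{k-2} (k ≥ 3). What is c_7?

-119

Step forward from the initial values:
c_3 = -7; c_4 = 5; c_5 = 33; c_6 = 13; c_7 = -119.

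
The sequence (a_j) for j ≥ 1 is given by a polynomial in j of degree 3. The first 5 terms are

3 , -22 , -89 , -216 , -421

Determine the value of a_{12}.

1st diffs: -25, -67, -127, -205.
2nd diffs: -42, -60, -78.
3rd diffs: -18, -18 (constant).
Newton forward-difference form: a_j = 3 + (-25)·C(j-1,1) + (-42)·C(j-1,2) + (-18)·C(j-1,3).
At j = 12: j-1 = 11, so a_{12} = 3 - 275 - 2310 - 2970 = -5552.

-5552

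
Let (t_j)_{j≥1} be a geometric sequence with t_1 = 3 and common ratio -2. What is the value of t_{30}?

-1610612736

t_j = 3·(-2)^(j-1).
t_{30} = 3·(-2)^29 = -1610612736.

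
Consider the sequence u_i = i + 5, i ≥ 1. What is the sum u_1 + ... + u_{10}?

Over i = 1..10: Σi = 55.
Total = (1)·55 + (5)·10 = 105.

105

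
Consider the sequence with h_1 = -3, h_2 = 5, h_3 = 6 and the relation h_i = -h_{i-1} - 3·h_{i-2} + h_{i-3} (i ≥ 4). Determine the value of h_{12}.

2948

Applying the relation repeatedly:
h_4 = -24; h_5 = 11; h_6 = 67; h_7 = -124; h_8 = -66; h_9 = 505; h_{10} = -431; h_{11} = -1150; h_{12} = 2948.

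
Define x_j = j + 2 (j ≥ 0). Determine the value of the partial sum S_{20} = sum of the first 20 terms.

230

Over j = 0..19: Σj = 190.
Total = (1)·190 + (2)·20 = 230.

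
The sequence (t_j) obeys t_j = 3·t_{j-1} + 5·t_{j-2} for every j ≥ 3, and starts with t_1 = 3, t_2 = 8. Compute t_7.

Iterate the recurrence:
t_3 = 39  t_4 = 157  t_5 = 666  t_6 = 2783  t_7 = 11679.

11679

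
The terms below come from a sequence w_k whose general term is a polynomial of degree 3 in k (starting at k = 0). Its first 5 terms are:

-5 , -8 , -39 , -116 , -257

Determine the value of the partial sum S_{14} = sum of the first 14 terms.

1st diffs: -3, -31, -77, -141.
2nd diffs: -28, -46, -64.
3rd diffs: -18, -18 (constant).
Newton forward-difference form: w_k = -5 + (-3)·C(k,1) + (-28)·C(k,2) + (-18)·C(k,3).
Continuing: …, -480, -803, -1244, -1821, …, w_{13} = -7376.
Summing k = 0..13 (14 terms) gives -28553.

-28553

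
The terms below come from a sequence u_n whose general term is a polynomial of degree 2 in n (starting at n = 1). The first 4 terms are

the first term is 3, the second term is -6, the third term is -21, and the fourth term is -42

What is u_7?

-141

1st diffs: -9, -15, -21.
2nd diffs: -6, -6 (constant).
Newton forward-difference form: u_n = 3 + (-9)·C(n-1,1) + (-6)·C(n-1,2).
At n = 7: n-1 = 6, so u_7 = 3 - 54 - 90 = -141.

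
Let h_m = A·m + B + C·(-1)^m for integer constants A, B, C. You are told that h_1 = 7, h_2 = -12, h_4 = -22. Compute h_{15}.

-63

Plug in m = 1, 2, 4: A + B - C = 7; 2A + B + C = -12; 4A + B + C = -22.
Subtracting the first from the second: A + 2C = -19.
Subtracting the second from the third: 2A = -10.
Solving: C = -7, A = -5, then B = 5.
Hence h_{15} = -5·15 + 5 + (-7)·(-1) = -63.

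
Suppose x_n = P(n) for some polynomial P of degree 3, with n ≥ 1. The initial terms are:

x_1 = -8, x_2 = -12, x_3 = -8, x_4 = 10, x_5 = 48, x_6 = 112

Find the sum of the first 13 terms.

1st diffs: -4, 4, 18, 38, 64.
2nd diffs: 8, 14, 20, 26.
3rd diffs: 6, 6, 6 (constant).
Newton forward-difference form: x_n = -8 + (-4)·C(n-1,1) + 8·C(n-1,2) + 6·C(n-1,3).
Continuing: …, 208, 342, 520, 748, …, x_{13} = 1792.
Summing n = 1..13 (13 terms) gives 6162.

6162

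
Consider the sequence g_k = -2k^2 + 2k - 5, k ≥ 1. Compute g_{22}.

g_{22} = -2·22^2 + 2·22 - 5 = -929.

-929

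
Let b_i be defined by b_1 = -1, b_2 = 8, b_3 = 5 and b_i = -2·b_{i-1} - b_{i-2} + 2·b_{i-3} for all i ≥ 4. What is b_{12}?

508

Iterate the recurrence:
b_4 = -20;  b_5 = 51;  b_6 = -72;  b_7 = 53;  b_8 = 68;  b_9 = -333;  b_{10} = 704;  b_{11} = -939;  b_{12} = 508.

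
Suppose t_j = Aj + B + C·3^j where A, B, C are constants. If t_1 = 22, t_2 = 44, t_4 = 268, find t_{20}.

10460353292

Plug in j = 1, 2, 4: A + B + 3C = 22; 2A + B + 9C = 44; 4A + B + 81C = 268.
Subtracting the first from the second: A + 6C = 22.
Subtracting the second from the third: 2A + 72C = 224.
Solving: C = 3, A = 4, then B = 9.
Therefore t_{20} = 80 + 9 + 3·3486784401 = 10460353292.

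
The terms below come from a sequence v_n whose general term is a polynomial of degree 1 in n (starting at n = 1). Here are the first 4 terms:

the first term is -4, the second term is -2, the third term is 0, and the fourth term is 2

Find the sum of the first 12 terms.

1st diffs: 2, 2, 2 (constant).
So v_n = 2n - 6.
Continuing: …, 4, 6, 8, 10, …, v_{12} = 18.
Summing n = 1..12 (12 terms) gives 84.

84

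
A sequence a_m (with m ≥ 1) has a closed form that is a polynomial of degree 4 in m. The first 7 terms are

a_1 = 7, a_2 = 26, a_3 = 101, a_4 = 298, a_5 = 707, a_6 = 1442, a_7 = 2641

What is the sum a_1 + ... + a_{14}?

136325

1st diffs: 19, 75, 197, 409, 735, 1199.
2nd diffs: 56, 122, 212, 326, 464.
3rd diffs: 66, 90, 114, 138.
4th diffs: 24, 24, 24 (constant).
Newton forward-difference form: a_m = 7 + 19·C(m-1,1) + 56·C(m-1,2) + 66·C(m-1,3) + 24·C(m-1,4).
Continuing: …, 4466, 7103, 10762, 15677, …, a_{14} = 40658.
Summing m = 1..14 (14 terms) gives 136325.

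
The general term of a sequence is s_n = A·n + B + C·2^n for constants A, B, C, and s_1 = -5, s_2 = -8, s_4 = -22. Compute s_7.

-137

The three given values yield: A + B + 2C = -5; 2A + B + 4C = -8; 4A + B + 16C = -22.
Subtracting the first from the second: A + 2C = -3.
Subtracting the second from the third: 2A + 12C = -14.
Solving: C = -1, A = -1, then B = -2.
Hence s_7 = -1·7 + (-2) + (-1)·128 = -137.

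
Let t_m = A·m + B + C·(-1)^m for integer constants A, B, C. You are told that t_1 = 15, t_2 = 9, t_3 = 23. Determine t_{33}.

143

Plug in m = 1, 2, 3: A + B - C = 15; 2A + B + C = 9; 3A + B - C = 23.
Subtracting the first from the second: A + 2C = -6.
Subtracting the second from the third: A - 2C = 14.
Solving: C = -5, A = 4, then B = 6.
So t_m = 4·m + 6 + (-5)·(-1)^m; at m=33 this is 143.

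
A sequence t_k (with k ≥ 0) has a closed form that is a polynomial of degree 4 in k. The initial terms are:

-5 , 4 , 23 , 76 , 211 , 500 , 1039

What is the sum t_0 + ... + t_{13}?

1st diffs: 9, 19, 53, 135, 289, 539.
2nd diffs: 10, 34, 82, 154, 250.
3rd diffs: 24, 48, 72, 96.
4th diffs: 24, 24, 24 (constant).
So t_k = k^4 - 2k^3 + 4k^2 + 6k - 5.
Continuing: …, 1948, 3371, 5476, 8455, …, t_{13} = 24916.
Summing k = 0..13 (14 terms) gives 76461.

76461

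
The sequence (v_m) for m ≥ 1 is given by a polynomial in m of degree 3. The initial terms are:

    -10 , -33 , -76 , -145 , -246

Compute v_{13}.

1st diffs: -23, -43, -69, -101.
2nd diffs: -20, -26, -32.
3rd diffs: -6, -6 (constant).
So v_m = -m^3 - 4m^2 - 4m - 1.
Evaluating at m = 13 gives v_{13} = -2926.

-2926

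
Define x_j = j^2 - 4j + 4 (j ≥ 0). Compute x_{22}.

x_{22} = 1·22^2 - 4·22 + 4 = 400.

400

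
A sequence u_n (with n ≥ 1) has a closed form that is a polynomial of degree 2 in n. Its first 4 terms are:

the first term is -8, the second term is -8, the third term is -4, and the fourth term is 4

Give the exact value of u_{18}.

536

1st diffs: 0, 4, 8.
2nd diffs: 4, 4 (constant).
Newton forward-difference form: u_n = -8 + 4·C(n-1,2).
At n = 18: n-1 = 17, so u_{18} = -8 + 544 = 536.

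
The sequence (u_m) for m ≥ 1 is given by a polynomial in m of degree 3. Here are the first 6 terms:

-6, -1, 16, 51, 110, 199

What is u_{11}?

1st diffs: 5, 17, 35, 59, 89.
2nd diffs: 12, 18, 24, 30.
3rd diffs: 6, 6, 6 (constant).
So u_m = m^3 - 2m - 5.
Evaluating at m = 11 gives u_{11} = 1304.

1304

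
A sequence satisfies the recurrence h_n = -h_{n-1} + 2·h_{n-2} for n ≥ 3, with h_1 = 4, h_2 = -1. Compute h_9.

Applying the relation repeatedly:
h_3 = 9, h_4 = -11, h_5 = 29, h_6 = -51, h_7 = 109, h_8 = -211, h_9 = 429.
(Characteristic roots are 1 and -2.)

429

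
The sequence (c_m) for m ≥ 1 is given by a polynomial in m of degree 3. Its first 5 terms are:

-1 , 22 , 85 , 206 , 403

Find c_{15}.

10513

1st diffs: 23, 63, 121, 197.
2nd diffs: 40, 58, 76.
3rd diffs: 18, 18 (constant).
Newton forward-difference form: c_m = -1 + 23·C(m-1,1) + 40·C(m-1,2) + 18·C(m-1,3).
At m = 15: m-1 = 14, so c_{15} = -1 + 322 + 3640 + 6552 = 10513.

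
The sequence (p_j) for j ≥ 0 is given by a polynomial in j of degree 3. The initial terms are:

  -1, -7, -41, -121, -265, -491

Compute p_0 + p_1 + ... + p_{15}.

1st diffs: -6, -34, -80, -144, -226.
2nd diffs: -28, -46, -64, -82.
3rd diffs: -18, -18, -18 (constant).
Newton forward-difference form: p_j = -1 + (-6)·C(j,1) + (-28)·C(j,2) + (-18)·C(j,3).
Continuing: …, -817, -1261, -1841, -2575, …, p_{15} = -11221.
Summing j = 0..15 (16 terms) gives -49176.

-49176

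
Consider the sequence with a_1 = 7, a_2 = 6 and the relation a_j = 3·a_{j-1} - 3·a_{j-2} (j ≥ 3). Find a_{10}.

729

Step forward from the initial values:
a_3 = -3  a_4 = -27  a_5 = -72  a_6 = -135  a_7 = -189  a_8 = -162  a_9 = 81  a_{10} = 729.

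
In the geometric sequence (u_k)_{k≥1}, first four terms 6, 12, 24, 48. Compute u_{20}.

Common ratio r = 2.
u_k = 6·2^(k-1).
u_{20} = 6·2^19 = 3145728.

3145728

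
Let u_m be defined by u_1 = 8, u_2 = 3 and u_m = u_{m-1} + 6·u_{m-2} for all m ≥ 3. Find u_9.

26007

u_3 = 51;  u_4 = 69;  u_5 = 375;  u_6 = 789;  u_7 = 3039;  u_8 = 7773;  u_9 = 26007.
(Characteristic roots are 3 and -2.)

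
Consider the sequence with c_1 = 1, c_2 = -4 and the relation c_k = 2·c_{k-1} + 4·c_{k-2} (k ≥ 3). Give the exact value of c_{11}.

-77824

Iterate the recurrence:
c_3 = -4  c_4 = -24  c_5 = -64  c_6 = -224  c_7 = -704  c_8 = -2304  c_9 = -7424  c_{10} = -24064  c_{11} = -77824.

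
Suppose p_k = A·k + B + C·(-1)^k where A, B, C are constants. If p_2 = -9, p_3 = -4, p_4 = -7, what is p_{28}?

The three given values yield: 2A + B + C = -9; 3A + B - C = -4; 4A + B + C = -7.
Subtracting the first from the second: A - 2C = 5.
Subtracting the second from the third: A + 2C = -3.
Solving: C = -2, A = 1, then B = -9.
So p_k = 1·k + (-9) + (-2)·(-1)^k; at k=28 this is 17.

17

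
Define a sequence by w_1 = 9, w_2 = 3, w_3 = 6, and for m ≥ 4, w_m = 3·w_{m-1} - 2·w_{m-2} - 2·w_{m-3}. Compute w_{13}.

w_4 = -6, w_5 = -36, w_6 = -108, w_7 = -240, w_8 = -432, w_9 = -600, w_{10} = -456, w_{11} = 696, w_{12} = 4200, w_{13} = 12120.

12120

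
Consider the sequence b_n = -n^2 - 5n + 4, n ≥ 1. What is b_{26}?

-802

b_{26} = -1·26^2 - 5·26 + 4 = -802.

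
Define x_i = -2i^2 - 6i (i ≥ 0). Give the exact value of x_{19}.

-836

x_{19} = -2·19^2 - 6·19 = -836.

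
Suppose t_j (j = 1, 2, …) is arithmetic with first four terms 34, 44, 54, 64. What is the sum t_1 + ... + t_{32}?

6048

Common difference d = 10.
t_j = 34 + (j - 1)·10.
t_{32} = 344; S = 32·(34 + 344)/2 = 6048.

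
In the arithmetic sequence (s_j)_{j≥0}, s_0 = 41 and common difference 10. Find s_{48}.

521

s_j = 41 + (j - 0)·10.
s_{48} = 41 + 48·10 = 521.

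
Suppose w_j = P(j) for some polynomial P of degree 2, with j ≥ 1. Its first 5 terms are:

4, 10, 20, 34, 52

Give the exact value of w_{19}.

724

1st diffs: 6, 10, 14, 18.
2nd diffs: 4, 4, 4 (constant).
Newton forward-difference form: w_j = 4 + 6·C(j-1,1) + 4·C(j-1,2).
At j = 19: j-1 = 18, so w_{19} = 4 + 108 + 612 = 724.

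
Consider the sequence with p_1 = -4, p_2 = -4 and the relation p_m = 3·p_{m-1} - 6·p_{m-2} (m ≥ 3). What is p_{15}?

-1041012

Iterate the recurrence:
p_3 = 12; p_4 = 60; p_5 = 108; …; p_{12} = 51516; p_{13} = -37908; p_{14} = -422820; p_{15} = -1041012.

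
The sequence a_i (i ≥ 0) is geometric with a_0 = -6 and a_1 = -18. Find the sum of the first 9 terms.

-59046

Common ratio r = 3.
a_i = (-6)·3^(i-0).
S = (-6)·(3^9 - 1)/(3 - 1) = (-6)·(19683 - 1)/(2) = -59046.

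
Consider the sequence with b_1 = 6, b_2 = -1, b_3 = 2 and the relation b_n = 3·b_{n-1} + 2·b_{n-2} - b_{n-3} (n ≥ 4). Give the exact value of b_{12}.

-14447

Compute successive terms:
b_4 = -2; b_5 = -1; b_6 = -9; b_7 = -27; b_8 = -98; b_9 = -339; b_{10} = -1186; b_{11} = -4138; b_{12} = -14447.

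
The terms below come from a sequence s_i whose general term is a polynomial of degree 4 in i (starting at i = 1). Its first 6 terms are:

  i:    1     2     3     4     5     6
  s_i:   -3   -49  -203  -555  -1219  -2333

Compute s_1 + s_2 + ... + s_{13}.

1st diffs: -46, -154, -352, -664, -1114.
2nd diffs: -108, -198, -312, -450.
3rd diffs: -90, -114, -138.
4th diffs: -24, -24 (constant).
So s_i = -i^4 - 5i^3 + i^2 + i + 1.
Continuing: …, -4059, -6583, -10115, -14889, …, s_{13} = -39363.
Summing i = 1..13 (13 terms) gives -129753.

-129753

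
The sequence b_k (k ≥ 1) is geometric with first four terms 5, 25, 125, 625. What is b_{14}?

6103515625

Common ratio r = 5.
b_k = 5·5^(k-1).
b_{14} = 5·5^13 = 6103515625.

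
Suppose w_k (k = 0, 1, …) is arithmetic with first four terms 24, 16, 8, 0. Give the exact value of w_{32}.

-232

Common difference d = -8.
w_k = 24 + (k - 0)·(-8).
w_{32} = 24 + 32·(-8) = -232.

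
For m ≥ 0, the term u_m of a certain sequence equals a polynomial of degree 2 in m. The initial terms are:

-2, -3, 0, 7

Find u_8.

102

1st diffs: -1, 3, 7.
2nd diffs: 4, 4 (constant).
Newton forward-difference form: u_m = -2 + (-1)·C(m,1) + 4·C(m,2).
At m = 8: m = 8, so u_8 = -2 - 8 + 112 = 102.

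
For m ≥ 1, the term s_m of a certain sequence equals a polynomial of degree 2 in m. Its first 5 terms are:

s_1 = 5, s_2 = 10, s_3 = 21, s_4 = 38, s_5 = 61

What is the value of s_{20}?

1st diffs: 5, 11, 17, 23.
2nd diffs: 6, 6, 6 (constant).
So s_m = 3m^2 - 4m + 6.
Evaluating at m = 20 gives s_{20} = 1126.

1126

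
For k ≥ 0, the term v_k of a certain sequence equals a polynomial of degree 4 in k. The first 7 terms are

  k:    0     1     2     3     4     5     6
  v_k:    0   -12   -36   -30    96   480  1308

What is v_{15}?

83190

1st diffs: -12, -24, 6, 126, 384, 828.
2nd diffs: -12, 30, 120, 258, 444.
3rd diffs: 42, 90, 138, 186.
4th diffs: 48, 48, 48 (constant).
So v_k = 2k^4 - 5k^3 - 5k^2 - 4k.
Evaluating at k = 15 gives v_{15} = 83190.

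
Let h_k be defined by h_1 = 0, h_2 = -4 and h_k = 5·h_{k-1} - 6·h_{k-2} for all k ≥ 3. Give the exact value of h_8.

Compute successive terms:
h_3 = -20;  h_4 = -76;  h_5 = -260;  h_6 = -844;  h_7 = -2660;  h_8 = -8236.
(Characteristic roots are 3 and 2.)

-8236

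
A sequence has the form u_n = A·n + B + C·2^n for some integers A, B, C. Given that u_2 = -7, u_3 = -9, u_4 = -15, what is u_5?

-29

At n = 2, 3, 4: 2A + B + 4C = -7; 3A + B + 8C = -9; 4A + B + 16C = -15.
Subtracting the first from the second: A + 4C = -2.
Subtracting the second from the third: A + 8C = -6.
Solving: C = -1, A = 2, then B = -7.
Hence u_5 = 2·5 + (-7) + (-1)·32 = -29.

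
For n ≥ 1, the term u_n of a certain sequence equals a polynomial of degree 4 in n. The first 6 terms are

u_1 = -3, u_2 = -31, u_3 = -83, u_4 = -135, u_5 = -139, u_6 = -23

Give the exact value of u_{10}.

3921

1st diffs: -28, -52, -52, -4, 116.
2nd diffs: -24, 0, 48, 120.
3rd diffs: 24, 48, 72.
4th diffs: 24, 24 (constant).
So u_n = n^4 - 6n^3 - n^2 + 2n + 1.
Evaluating at n = 10 gives u_{10} = 3921.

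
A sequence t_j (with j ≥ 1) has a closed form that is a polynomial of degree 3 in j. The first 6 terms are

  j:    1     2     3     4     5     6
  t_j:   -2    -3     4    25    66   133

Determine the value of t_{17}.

4302

1st diffs: -1, 7, 21, 41, 67.
2nd diffs: 8, 14, 20, 26.
3rd diffs: 6, 6, 6 (constant).
Newton forward-difference form: t_j = -2 + (-1)·C(j-1,1) + 8·C(j-1,2) + 6·C(j-1,3).
At j = 17: j-1 = 16, so t_{17} = -2 - 16 + 960 + 3360 = 4302.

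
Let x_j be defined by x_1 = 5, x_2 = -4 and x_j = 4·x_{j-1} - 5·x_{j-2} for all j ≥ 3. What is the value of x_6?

Iterate the recurrence:
x_3 = -41;  x_4 = -144;  x_5 = -371;  x_6 = -764.

-764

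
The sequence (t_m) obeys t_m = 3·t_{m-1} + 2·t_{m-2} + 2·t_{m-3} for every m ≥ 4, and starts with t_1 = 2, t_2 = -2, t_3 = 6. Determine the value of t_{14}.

8012058

Applying the relation repeatedly:
t_4 = 18;  t_5 = 62;  t_6 = 234;  …;  t_{11} = 159582;  t_{12} = 588714;  t_{13} = 2171822;  t_{14} = 8012058.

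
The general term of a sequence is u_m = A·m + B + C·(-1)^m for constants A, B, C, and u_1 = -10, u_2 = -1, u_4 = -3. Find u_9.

-18

At m = 1, 2, 4: A + B - C = -10; 2A + B + C = -1; 4A + B + C = -3.
Subtracting the first from the second: A + 2C = 9.
Subtracting the second from the third: 2A = -2.
Solving: C = 5, A = -1, then B = -4.
Hence u_9 = -1·9 + (-4) + 5·(-1) = -18.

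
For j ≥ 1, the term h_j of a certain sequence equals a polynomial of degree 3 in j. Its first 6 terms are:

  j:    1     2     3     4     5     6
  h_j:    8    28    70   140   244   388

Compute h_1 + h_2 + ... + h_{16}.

25768

1st diffs: 20, 42, 70, 104, 144.
2nd diffs: 22, 28, 34, 40.
3rd diffs: 6, 6, 6 (constant).
Newton forward-difference form: h_j = 8 + 20·C(j-1,1) + 22·C(j-1,2) + 6·C(j-1,3).
Continuing: …, 578, 820, 1120, 1484, …, h_{16} = 5348.
Summing j = 1..16 (16 terms) gives 25768.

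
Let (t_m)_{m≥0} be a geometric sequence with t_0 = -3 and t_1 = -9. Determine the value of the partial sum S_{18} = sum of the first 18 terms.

Common ratio r = 3.
t_m = (-3)·3^(m-0).
S = (-3)·(3^18 - 1)/(3 - 1) = (-3)·(387420489 - 1)/(2) = -581130732.

-581130732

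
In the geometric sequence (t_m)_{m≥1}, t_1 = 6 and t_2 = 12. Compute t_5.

Common ratio r = 2.
t_m = 6·2^(m-1).
t_5 = 6·2^4 = 96.

96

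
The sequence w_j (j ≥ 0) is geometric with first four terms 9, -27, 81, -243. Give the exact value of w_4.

729

Common ratio r = -3.
w_j = 9·(-3)^(j-0).
w_4 = 9·(-3)^4 = 729.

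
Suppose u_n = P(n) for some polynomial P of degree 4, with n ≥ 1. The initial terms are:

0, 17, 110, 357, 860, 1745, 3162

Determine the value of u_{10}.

12465

1st diffs: 17, 93, 247, 503, 885, 1417.
2nd diffs: 76, 154, 256, 382, 532.
3rd diffs: 78, 102, 126, 150.
4th diffs: 24, 24, 24 (constant).
Newton forward-difference form: u_n = 17·C(n-1,1) + 76·C(n-1,2) + 78·C(n-1,3) + 24·C(n-1,4).
At n = 10: n-1 = 9, so u_{10} = 153 + 2736 + 6552 + 3024 = 12465.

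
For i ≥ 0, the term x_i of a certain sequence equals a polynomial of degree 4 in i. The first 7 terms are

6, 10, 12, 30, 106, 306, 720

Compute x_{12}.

1st diffs: 4, 2, 18, 76, 200, 414.
2nd diffs: -2, 16, 58, 124, 214.
3rd diffs: 18, 42, 66, 90.
4th diffs: 24, 24, 24 (constant).
So x_i = i^4 - 3i^3 + i^2 + 5i + 6.
Evaluating at i = 12 gives x_{12} = 15762.

15762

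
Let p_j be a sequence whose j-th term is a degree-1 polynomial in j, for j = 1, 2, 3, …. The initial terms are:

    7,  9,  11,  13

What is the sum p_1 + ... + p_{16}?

352

1st diffs: 2, 2, 2 (constant).
So p_j = 2j + 5.
Continuing: …, 15, 17, 19, 21, …, p_{16} = 37.
Summing j = 1..16 (16 terms) gives 352.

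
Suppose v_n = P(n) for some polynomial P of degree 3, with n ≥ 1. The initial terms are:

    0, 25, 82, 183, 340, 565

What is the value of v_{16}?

9195

1st diffs: 25, 57, 101, 157, 225.
2nd diffs: 32, 44, 56, 68.
3rd diffs: 12, 12, 12 (constant).
So v_n = 2n^3 + 4n^2 - n - 5.
Evaluating at n = 16 gives v_{16} = 9195.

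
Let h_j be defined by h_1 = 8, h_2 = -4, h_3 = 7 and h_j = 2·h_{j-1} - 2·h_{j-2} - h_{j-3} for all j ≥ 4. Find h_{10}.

Step forward from the initial values:
h_4 = 14;  h_5 = 18;  h_6 = 1;  h_7 = -48;  h_8 = -116;  h_9 = -137;  h_{10} = 6.

6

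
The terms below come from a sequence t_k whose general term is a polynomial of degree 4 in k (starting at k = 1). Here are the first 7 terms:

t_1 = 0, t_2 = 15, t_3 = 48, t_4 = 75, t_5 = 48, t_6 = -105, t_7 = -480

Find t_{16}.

-41565

1st diffs: 15, 33, 27, -27, -153, -375.
2nd diffs: 18, -6, -54, -126, -222.
3rd diffs: -24, -48, -72, -96.
4th diffs: -24, -24, -24 (constant).
So t_k = -k^4 + 6k^3 - 2k^2 - 6k + 3.
Evaluating at k = 16 gives t_{16} = -41565.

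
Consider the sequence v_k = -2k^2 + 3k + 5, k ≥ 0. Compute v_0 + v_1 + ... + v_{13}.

Over k = 0..13: Σk = 91, Σk² = 819.
Total = (-2)·819 + (3)·91 + (5)·14 = -1295.

-1295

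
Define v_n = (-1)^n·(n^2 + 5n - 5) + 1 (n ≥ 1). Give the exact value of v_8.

(-1)^8 = 1; n^2 + 5n - 5 at n=8 is 99; so v_8 = 100.

100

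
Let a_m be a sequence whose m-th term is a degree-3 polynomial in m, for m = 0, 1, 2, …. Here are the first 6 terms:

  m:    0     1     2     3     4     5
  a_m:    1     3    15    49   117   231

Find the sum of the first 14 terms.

15848

1st diffs: 2, 12, 34, 68, 114.
2nd diffs: 10, 22, 34, 46.
3rd diffs: 12, 12, 12 (constant).
Newton forward-difference form: a_m = 1 + 2·C(m,1) + 10·C(m,2) + 12·C(m,3).
Continuing: …, 403, 645, 969, 1387, …, a_{13} = 4239.
Summing m = 0..13 (14 terms) gives 15848.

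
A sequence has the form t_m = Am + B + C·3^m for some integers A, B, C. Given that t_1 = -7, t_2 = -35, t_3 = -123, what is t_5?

-1199

At m = 1, 2, 3: A + B + 3C = -7; 2A + B + 9C = -35; 3A + B + 27C = -123.
Subtracting the first from the second: A + 6C = -28.
Subtracting the second from the third: A + 18C = -88.
Solving: C = -5, A = 2, then B = 6.
Therefore t_5 = 10 + 6 + (-5)·243 = -1199.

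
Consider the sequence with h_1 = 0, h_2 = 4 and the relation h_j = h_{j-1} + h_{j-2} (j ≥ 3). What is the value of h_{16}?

Step forward from the initial values:
h_3 = 4  h_4 = 8  h_5 = 12  …  h_{13} = 576  h_{14} = 932  h_{15} = 1508  h_{16} = 2440.

2440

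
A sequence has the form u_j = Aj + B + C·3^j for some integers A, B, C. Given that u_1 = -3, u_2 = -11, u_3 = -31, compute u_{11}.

Write the equations: A + B + 3C = -3; 2A + B + 9C = -11; 3A + B + 27C = -31.
Subtracting the first from the second: A + 6C = -8.
Subtracting the second from the third: A + 18C = -20.
Solving: C = -1, A = -2, then B = 2.
So u_j = -2·j + 2 + (-1)·3^j; at j=11 this is -177167.

-177167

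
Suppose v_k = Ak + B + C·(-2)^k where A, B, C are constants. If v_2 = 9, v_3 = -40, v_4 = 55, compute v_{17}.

-524310

Plug in k = 2, 3, 4: 2A + B + 4C = 9; 3A + B - 8C = -40; 4A + B + 16C = 55.
Subtracting the first from the second: A - 12C = -49.
Subtracting the second from the third: A + 24C = 95.
Solving: C = 4, A = -1, then B = -5.
Hence v_{17} = -1·17 + (-5) + 4·(-131072) = -524310.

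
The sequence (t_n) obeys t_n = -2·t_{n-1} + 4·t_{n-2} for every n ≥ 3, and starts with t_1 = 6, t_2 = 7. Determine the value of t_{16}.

-4161536

t_3 = 10, t_4 = 8, t_5 = 24, …, t_{13} = 122880, t_{14} = -397312, t_{15} = 1286144, t_{16} = -4161536.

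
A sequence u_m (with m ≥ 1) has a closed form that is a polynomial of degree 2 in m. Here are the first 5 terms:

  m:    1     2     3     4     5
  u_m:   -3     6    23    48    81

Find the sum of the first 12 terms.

1st diffs: 9, 17, 25, 33.
2nd diffs: 8, 8, 8 (constant).
Newton forward-difference form: u_m = -3 + 9·C(m-1,1) + 8·C(m-1,2).
Continuing: …, 122, 171, 228, 293, …, u_{12} = 536.
Summing m = 1..12 (12 terms) gives 2318.

2318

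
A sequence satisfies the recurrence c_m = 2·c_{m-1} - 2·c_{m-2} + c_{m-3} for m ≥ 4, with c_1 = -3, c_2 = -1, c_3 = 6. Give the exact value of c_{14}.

-1

Compute successive terms:
c_4 = 11, c_5 = 9, c_6 = 2, …, c_{11} = 9, c_{12} = 2, c_{13} = -3, c_{14} = -1.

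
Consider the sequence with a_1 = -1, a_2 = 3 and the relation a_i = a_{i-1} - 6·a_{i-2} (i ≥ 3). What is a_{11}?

Applying the relation repeatedly:
a_3 = 9  a_4 = -9  a_5 = -63  a_6 = -9  a_7 = 369  a_8 = 423  a_9 = -1791  a_{10} = -4329  a_{11} = 6417.

6417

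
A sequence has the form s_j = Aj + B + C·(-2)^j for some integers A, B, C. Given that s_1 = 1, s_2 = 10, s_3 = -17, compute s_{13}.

The three given values yield: A + B - 2C = 1; 2A + B + 4C = 10; 3A + B - 8C = -17.
Subtracting the first from the second: A + 6C = 9.
Subtracting the second from the third: A - 12C = -27.
Solving: C = 2, A = -3, then B = 8.
Hence s_{13} = -3·13 + 8 + 2·(-8192) = -16415.

-16415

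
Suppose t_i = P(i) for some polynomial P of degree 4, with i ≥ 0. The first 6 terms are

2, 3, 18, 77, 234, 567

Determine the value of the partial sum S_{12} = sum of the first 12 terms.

37028

1st diffs: 1, 15, 59, 157, 333.
2nd diffs: 14, 44, 98, 176.
3rd diffs: 30, 54, 78.
4th diffs: 24, 24 (constant).
Newton forward-difference form: t_i = 2 + 1·C(i,1) + 14·C(i,2) + 30·C(i,3) + 24·C(i,4).
Continuing: …, 1178, 2193, 3762, 6059, …, t_{11} = 13653.
Summing i = 0..11 (12 terms) gives 37028.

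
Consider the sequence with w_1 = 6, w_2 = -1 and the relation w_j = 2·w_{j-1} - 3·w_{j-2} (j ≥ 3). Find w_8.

167

Iterate the recurrence:
w_3 = -20, w_4 = -37, w_5 = -14, w_6 = 83, w_7 = 208, w_8 = 167.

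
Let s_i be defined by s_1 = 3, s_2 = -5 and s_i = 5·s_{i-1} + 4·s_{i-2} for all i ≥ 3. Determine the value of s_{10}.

Iterate the recurrence:
s_3 = -13; s_4 = -85; s_5 = -477; s_6 = -2725; s_7 = -15533; s_8 = -88565; s_9 = -504957; s_{10} = -2879045.

-2879045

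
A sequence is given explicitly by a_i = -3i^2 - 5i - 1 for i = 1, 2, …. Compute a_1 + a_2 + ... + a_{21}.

Over i = 1..21: Σi = 231, Σi² = 3311.
Total = (-3)·3311 + (-5)·231 + (-1)·21 = -11109.

-11109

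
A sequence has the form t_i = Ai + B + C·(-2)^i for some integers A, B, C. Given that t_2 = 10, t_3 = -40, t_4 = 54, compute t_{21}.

-8388652

At i = 2, 3, 4: 2A + B + 4C = 10; 3A + B - 8C = -40; 4A + B + 16C = 54.
Subtracting the first from the second: A - 12C = -50.
Subtracting the second from the third: A + 24C = 94.
Solving: C = 4, A = -2, then B = -2.
So t_i = -2·i + (-2) + 4·(-2)^i; at i=21 this is -8388652.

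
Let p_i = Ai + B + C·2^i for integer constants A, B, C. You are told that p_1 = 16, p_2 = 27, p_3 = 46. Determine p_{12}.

At i = 1, 2, 3: A + B + 2C = 16; 2A + B + 4C = 27; 3A + B + 8C = 46.
Subtracting the first from the second: A + 2C = 11.
Subtracting the second from the third: A + 4C = 19.
Solving: C = 4, A = 3, then B = 5.
Hence p_{12} = 3·12 + 5 + 4·4096 = 16425.

16425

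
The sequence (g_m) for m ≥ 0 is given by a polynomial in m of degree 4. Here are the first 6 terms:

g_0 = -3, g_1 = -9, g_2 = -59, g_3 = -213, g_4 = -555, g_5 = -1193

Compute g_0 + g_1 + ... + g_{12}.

1st diffs: -6, -50, -154, -342, -638.
2nd diffs: -44, -104, -188, -296.
3rd diffs: -60, -84, -108.
4th diffs: -24, -24 (constant).
Newton forward-difference form: g_m = -3 + (-6)·C(m,1) + (-44)·C(m,2) + (-60)·C(m,3) + (-24)·C(m,4).
Continuing: …, -2259, -3909, -6323, -9705, …, g_{12} = -28059.
Summing m = 0..12 (13 terms) gives -86879.

-86879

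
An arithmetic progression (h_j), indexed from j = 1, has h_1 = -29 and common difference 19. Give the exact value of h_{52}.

h_j = -29 + (j - 1)·19.
h_{52} = -29 + 51·19 = 940.

940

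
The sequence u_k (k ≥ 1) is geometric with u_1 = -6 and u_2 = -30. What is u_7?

-93750

Common ratio r = 5.
u_k = (-6)·5^(k-1).
u_7 = (-6)·5^6 = -93750.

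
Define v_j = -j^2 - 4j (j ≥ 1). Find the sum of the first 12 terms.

-962

Over j = 1..12: Σj = 78, Σj² = 650.
Total = (-1)·650 + (-4)·78 = -962.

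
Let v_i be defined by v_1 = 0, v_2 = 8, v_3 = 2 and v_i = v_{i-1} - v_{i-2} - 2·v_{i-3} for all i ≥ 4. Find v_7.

Iterate the recurrence:
v_4 = -6;  v_5 = -24;  v_6 = -22;  v_7 = 14.

14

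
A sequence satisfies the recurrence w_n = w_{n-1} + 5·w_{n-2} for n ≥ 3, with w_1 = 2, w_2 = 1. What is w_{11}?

Step forward from the initial values:
w_3 = 11, w_4 = 16, w_5 = 71, w_6 = 151, w_7 = 506, w_8 = 1261, w_9 = 3791, w_{10} = 10096, w_{11} = 29051.

29051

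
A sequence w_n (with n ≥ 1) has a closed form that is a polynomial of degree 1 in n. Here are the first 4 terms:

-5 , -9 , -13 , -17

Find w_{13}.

1st diffs: -4, -4, -4 (constant).
So w_n = -4n - 1.
Evaluating at n = 13 gives w_{13} = -53.

-53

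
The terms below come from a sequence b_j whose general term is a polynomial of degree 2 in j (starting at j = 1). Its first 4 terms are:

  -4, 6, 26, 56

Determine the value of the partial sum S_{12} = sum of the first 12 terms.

2812

1st diffs: 10, 20, 30.
2nd diffs: 10, 10 (constant).
Newton forward-difference form: b_j = -4 + 10·C(j-1,1) + 10·C(j-1,2).
Continuing: …, 96, 146, 206, 276, …, b_{12} = 656.
Summing j = 1..12 (12 terms) gives 2812.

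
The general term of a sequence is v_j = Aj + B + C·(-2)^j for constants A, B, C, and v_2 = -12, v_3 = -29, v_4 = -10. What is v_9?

-563

Plug in j = 2, 3, 4: 2A + B + 4C = -12; 3A + B - 8C = -29; 4A + B + 16C = -10.
Subtracting the first from the second: A - 12C = -17.
Subtracting the second from the third: A + 24C = 19.
Solving: C = 1, A = -5, then B = -6.
Hence v_9 = -5·9 + (-6) + 1·(-512) = -563.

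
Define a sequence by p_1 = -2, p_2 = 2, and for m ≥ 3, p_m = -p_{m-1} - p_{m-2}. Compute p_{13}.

-2

p_3 = 0;  p_4 = -2;  p_5 = 2;  …;  p_{10} = -2;  p_{11} = 2;  p_{12} = 0;  p_{13} = -2.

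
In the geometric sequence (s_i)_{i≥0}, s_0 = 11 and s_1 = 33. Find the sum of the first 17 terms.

710270891

Common ratio r = 3.
s_i = 11·3^(i-0).
S = 11·(3^17 - 1)/(3 - 1) = 11·(129140163 - 1)/(2) = 710270891.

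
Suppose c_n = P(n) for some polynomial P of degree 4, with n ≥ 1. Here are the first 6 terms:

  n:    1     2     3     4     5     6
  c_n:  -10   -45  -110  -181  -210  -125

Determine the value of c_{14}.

1st diffs: -35, -65, -71, -29, 85.
2nd diffs: -30, -6, 42, 114.
3rd diffs: 24, 48, 72.
4th diffs: 24, 24 (constant).
Newton forward-difference form: c_n = -10 + (-35)·C(n-1,1) + (-30)·C(n-1,2) + 24·C(n-1,3) + 24·C(n-1,4).
At n = 14: n-1 = 13, so c_{14} = -10 - 455 - 2340 + 6864 + 17160 = 21219.

21219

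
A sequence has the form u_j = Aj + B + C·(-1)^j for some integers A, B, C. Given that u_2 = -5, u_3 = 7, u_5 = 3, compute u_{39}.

At j = 2, 3, 5: 2A + B + C = -5; 3A + B - C = 7; 5A + B - C = 3.
Subtracting the first from the second: A - 2C = 12.
Subtracting the second from the third: 2A = -4.
Solving: C = -7, A = -2, then B = 6.
Therefore u_{39} = -78 + 6 + (-7)·(-1) = -65.

-65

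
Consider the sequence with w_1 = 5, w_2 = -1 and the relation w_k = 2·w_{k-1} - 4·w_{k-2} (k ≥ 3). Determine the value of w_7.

Step forward from the initial values:
w_3 = -22, w_4 = -40, w_5 = 8, w_6 = 176, w_7 = 320.

320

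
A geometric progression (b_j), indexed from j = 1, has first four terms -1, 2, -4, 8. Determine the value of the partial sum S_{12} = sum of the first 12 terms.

1365

Common ratio r = -2.
b_j = (-1)·(-2)^(j-1).
S = (-1)·((-2)^12 - 1)/(-2 - 1) = (-1)·(4096 - 1)/(-3) = 1365.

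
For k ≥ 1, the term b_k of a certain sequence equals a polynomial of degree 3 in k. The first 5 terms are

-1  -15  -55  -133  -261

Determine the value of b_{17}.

-10065

1st diffs: -14, -40, -78, -128.
2nd diffs: -26, -38, -50.
3rd diffs: -12, -12 (constant).
So b_k = -2k^3 - k^2 + 3k - 1.
Evaluating at k = 17 gives b_{17} = -10065.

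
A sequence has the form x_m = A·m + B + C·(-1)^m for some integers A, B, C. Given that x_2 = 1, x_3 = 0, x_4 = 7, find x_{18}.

Plug in m = 2, 3, 4: 2A + B + C = 1; 3A + B - C = 0; 4A + B + C = 7.
Subtracting the first from the second: A - 2C = -1.
Subtracting the second from the third: A + 2C = 7.
Solving: C = 2, A = 3, then B = -7.
Therefore x_{18} = 54 + (-7) + 2·1 = 49.

49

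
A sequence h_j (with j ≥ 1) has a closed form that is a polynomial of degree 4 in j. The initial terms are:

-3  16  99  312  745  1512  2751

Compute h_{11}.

16027

1st diffs: 19, 83, 213, 433, 767, 1239.
2nd diffs: 64, 130, 220, 334, 472.
3rd diffs: 66, 90, 114, 138.
4th diffs: 24, 24, 24 (constant).
So h_j = j^4 + j^3 + j^2 - 6j.
Evaluating at j = 11 gives h_{11} = 16027.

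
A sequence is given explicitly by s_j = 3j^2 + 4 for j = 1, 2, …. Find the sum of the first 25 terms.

16675

Over j = 1..25: Σj = 325, Σj² = 5525.
Total = (3)·5525 + (4)·25 = 16675.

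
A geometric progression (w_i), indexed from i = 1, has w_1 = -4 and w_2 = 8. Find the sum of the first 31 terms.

Common ratio r = -2.
w_i = (-4)·(-2)^(i-1).
S = (-4)·((-2)^31 - 1)/(-2 - 1) = (-4)·(-2147483648 - 1)/(-3) = -2863311532.

-2863311532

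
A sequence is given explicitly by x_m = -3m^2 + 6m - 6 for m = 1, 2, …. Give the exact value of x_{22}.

x_{22} = -3·22^2 + 6·22 - 6 = -1326.

-1326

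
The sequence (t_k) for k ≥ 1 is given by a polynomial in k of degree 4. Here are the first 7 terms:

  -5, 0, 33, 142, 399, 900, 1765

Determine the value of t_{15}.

1st diffs: 5, 33, 109, 257, 501, 865.
2nd diffs: 28, 76, 148, 244, 364.
3rd diffs: 48, 72, 96, 120.
4th diffs: 24, 24, 24 (constant).
Newton forward-difference form: t_k = -5 + 5·C(k-1,1) + 28·C(k-1,2) + 48·C(k-1,3) + 24·C(k-1,4).
At k = 15: k-1 = 14, so t_{15} = -5 + 70 + 2548 + 17472 + 24024 = 44109.

44109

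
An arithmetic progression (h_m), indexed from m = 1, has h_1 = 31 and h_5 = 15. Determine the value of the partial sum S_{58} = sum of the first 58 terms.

Common difference d = (15 - 31) / (5 - 1) = -4.
h_m = 31 + (m - 1)·(-4).
h_{58} = -197; S = 58·(31 + (-197))/2 = -4814.

-4814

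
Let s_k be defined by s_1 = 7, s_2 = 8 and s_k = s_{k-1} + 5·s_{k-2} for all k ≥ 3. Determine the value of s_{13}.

s_3 = 43  s_4 = 83  s_5 = 298  …  s_{10} = 45623  s_{11} = 129538  s_{12} = 357653  s_{13} = 1005343.

1005343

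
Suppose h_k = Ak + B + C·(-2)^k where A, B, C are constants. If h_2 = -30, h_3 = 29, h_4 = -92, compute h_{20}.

-5242908

Write the equations: 2A + B + 4C = -30; 3A + B - 8C = 29; 4A + B + 16C = -92.
Subtracting the first from the second: A - 12C = 59.
Subtracting the second from the third: A + 24C = -121.
Solving: C = -5, A = -1, then B = -8.
So h_k = -1·k + (-8) + (-5)·(-2)^k; at k=20 this is -5242908.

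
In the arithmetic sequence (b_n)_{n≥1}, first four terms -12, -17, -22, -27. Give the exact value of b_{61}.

-312

Common difference d = -5.
b_n = -12 + (n - 1)·(-5).
b_{61} = -12 + 60·(-5) = -312.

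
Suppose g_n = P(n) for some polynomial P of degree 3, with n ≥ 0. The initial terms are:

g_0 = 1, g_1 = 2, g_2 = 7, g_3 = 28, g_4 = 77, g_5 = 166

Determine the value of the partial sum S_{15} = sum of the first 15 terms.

1st diffs: 1, 5, 21, 49, 89.
2nd diffs: 4, 16, 28, 40.
3rd diffs: 12, 12, 12 (constant).
Newton forward-difference form: g_n = 1 + 1·C(n,1) + 4·C(n,2) + 12·C(n,3).
Continuing: …, 307, 512, 793, 1162, …, g_{14} = 4747.
Summing n = 0..14 (15 terms) gives 18320.

18320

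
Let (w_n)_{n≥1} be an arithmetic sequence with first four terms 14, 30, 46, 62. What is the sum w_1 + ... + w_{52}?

Common difference d = 16.
w_n = 14 + (n - 1)·16.
w_{52} = 830; S = 52·(14 + 830)/2 = 21944.

21944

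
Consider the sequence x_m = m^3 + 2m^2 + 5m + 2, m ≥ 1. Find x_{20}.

8902

x_{20} = 1·20^3 + 2·20^2 + 5·20 + 2 = 8902.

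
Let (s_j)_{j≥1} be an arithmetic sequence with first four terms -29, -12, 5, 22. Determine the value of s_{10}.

124

Common difference d = 17.
s_j = -29 + (j - 1)·17.
s_{10} = -29 + 9·17 = 124.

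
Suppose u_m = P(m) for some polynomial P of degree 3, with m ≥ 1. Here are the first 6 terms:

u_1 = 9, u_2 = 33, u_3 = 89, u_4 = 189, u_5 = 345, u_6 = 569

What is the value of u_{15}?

7625

1st diffs: 24, 56, 100, 156, 224.
2nd diffs: 32, 44, 56, 68.
3rd diffs: 12, 12, 12 (constant).
Newton forward-difference form: u_m = 9 + 24·C(m-1,1) + 32·C(m-1,2) + 12·C(m-1,3).
At m = 15: m-1 = 14, so u_{15} = 9 + 336 + 2912 + 4368 = 7625.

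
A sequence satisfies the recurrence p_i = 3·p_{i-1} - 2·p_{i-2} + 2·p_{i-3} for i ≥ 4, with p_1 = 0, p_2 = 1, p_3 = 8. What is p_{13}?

83540

Step forward from the initial values:
p_4 = 22;  p_5 = 52;  p_6 = 128;  p_7 = 324;  p_8 = 820;  p_9 = 2068;  p_{10} = 5212;  p_{11} = 13140;  p_{12} = 33132;  p_{13} = 83540.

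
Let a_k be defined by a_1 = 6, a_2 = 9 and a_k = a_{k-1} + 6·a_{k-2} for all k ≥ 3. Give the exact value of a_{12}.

740331

a_3 = 45; a_4 = 99; a_5 = 369; a_6 = 963; a_7 = 3177; a_8 = 8955; a_9 = 28017; a_{10} = 81747; a_{11} = 249849; a_{12} = 740331.
(Characteristic roots are 3 and -2.)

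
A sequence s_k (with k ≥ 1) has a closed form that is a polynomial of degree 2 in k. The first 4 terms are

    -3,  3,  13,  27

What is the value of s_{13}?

333

1st diffs: 6, 10, 14.
2nd diffs: 4, 4 (constant).
Newton forward-difference form: s_k = -3 + 6·C(k-1,1) + 4·C(k-1,2).
At k = 13: k-1 = 12, so s_{13} = -3 + 72 + 264 = 333.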